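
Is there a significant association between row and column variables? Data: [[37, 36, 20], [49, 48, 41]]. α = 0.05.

χ² = 1.925. df = 2, critical = 5.991. Fail to reject H₀. No evidence of dependence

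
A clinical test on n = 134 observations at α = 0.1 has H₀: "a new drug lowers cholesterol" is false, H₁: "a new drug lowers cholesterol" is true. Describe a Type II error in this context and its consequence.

Type II error: failing to reject H₀ when it is false — concluding that a new drug lowers cholesterol is not supported when in fact it is. Consequence: shelving an effective drug — patients miss out on a treatment that would have helped.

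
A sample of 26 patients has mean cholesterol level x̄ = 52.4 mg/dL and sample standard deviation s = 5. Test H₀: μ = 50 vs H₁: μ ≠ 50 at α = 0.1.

t = (x̄ - μ₀)/(s/√n) = (52.4 - 50)/(5/√26) = 2.448. df = 25, critical t = ±1.708. Reject H₀.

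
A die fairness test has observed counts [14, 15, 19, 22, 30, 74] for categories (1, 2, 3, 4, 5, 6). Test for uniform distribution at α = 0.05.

Expected = 29 each. χ² = Σ(O-E)²/E = 89.517. df = 5, critical value = 11.07. Reject H₀.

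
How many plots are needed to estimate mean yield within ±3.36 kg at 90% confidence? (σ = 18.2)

n = (z*σ/E)² = (1.645×18.2/3.36)² = 79.4 → n = 80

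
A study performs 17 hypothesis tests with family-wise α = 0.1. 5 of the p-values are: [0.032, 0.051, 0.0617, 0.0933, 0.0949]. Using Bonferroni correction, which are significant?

Bonferroni α = 0.1/17 = 0.00588. None of the given p-values are significant.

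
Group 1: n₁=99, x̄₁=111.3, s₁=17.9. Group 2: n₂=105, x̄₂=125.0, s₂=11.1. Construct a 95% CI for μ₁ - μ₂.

Difference = -13.7. SE = √(17.9²/99 + 11.1²/105) = 2.1. CI = (-17.82, -9.58)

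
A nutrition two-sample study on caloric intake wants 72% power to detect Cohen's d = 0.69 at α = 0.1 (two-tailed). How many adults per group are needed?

z_{α/2} = 1.645, z_β = Φ⁻¹(0.72) = 0.583. For medium effect (d = 0.69): n per group = 2(z_{α/2} + z_β)²/d² = 2(1.645 + 0.583)²/0.69² = 20.9 → 21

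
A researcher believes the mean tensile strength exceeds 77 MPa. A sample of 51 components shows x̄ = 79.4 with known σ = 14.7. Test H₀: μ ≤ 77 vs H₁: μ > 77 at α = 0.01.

z = 1.166. Critical value: 2.33. Fail to reject H₀.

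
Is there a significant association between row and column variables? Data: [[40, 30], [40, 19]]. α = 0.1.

χ² = 1.543. df = 1, critical = 2.706. Fail to reject H₀. No evidence of dependence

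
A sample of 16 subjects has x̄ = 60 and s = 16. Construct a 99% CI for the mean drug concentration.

CI = x̄ ± t*(s/√n) = 60 ± 2.947(16/√16) = (48.21, 71.79)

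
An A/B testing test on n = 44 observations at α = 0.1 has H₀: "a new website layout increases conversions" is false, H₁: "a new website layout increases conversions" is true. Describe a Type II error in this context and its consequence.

Type II error: failing to reject H₀ when it is false — concluding that a new website layout increases conversions is not supported when in fact it is. Consequence: discarding a layout that would have improved conversions — lost revenue.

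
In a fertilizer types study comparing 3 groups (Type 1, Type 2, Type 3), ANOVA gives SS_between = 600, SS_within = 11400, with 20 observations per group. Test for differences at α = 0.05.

df_between = 2, df_within = 57. F = MS_between/MS_within = 300.0/200.0 = 1.5. F_crit ≈ 3.159. Fail to reject H₀.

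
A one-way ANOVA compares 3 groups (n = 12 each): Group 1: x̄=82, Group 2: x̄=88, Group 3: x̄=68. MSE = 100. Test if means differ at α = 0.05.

Grand mean = 79.33. SS_between = 2528.0, MS_between = 1264.0. F = 12.64, F_crit ≈ 3.285. Reject H₀.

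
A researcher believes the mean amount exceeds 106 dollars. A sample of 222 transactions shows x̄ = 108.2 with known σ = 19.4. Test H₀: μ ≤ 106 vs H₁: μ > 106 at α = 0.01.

z = 1.69. Critical value: 2.33. Fail to reject H₀.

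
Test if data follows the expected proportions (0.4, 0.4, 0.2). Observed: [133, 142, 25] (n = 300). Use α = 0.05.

Expected: [120.0, 120.0, 60.0]. χ² = 25.858. df = 2, critical = 5.991. Reject H₀.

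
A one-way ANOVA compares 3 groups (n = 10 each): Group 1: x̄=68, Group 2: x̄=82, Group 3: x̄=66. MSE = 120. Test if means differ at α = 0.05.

Grand mean = 72.0. SS_between = 1520.0, MS_between = 760.0. F = 6.333, F_crit ≈ 3.354. Reject H₀.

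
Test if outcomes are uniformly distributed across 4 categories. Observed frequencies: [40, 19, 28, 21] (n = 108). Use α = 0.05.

Expected = 27 each. χ² = Σ(O-E)²/E = 10.0. df = 3, critical value = 7.815. Reject H₀.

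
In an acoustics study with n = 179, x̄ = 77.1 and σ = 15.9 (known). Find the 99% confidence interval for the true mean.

CI = x̄ ± z*(σ/√n) = 77.1 ± 2.576(15.9/√179) = 77.1 ± 3.06 = (74.04, 80.16)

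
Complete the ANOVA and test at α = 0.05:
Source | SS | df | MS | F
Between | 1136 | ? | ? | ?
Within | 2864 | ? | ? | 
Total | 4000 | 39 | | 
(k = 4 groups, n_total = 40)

df_between = 3, df_within = 36. MS_between = 378.67, MS_within = 79.56. F = 4.76, F_crit ≈ 2.866. Reject H₀.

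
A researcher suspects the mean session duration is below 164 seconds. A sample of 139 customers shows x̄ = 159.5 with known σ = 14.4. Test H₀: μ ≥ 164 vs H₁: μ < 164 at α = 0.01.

z = -3.684. Critical value: -2.33. Reject H₀.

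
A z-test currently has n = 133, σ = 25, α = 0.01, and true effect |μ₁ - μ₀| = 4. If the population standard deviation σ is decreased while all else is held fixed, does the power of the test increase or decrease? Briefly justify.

Power increases: a smaller σ shrinks the standard error σ/√n, moving the sampling distribution under H₁ further from the critical value.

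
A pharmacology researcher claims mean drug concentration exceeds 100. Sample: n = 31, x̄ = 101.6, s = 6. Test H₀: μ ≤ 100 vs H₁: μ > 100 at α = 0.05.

t = (101.6 - 100)/(6/√31) = 1.485, df = 30. Critical t = 1.697. Fail to reject H₀.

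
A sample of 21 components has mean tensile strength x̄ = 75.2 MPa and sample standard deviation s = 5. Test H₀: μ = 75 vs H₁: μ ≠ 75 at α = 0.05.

t = (x̄ - μ₀)/(s/√n) = (75.2 - 75)/(5/√21) = 0.183. df = 20, critical t = ±2.086. Fail to reject H₀.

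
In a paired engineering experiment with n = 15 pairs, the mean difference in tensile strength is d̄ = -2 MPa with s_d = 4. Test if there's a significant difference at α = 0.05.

t = d̄/(s_d/√n) = -2/(4/√15) = -1.936. df = 14, critical t = ±2.145. Fail to reject H₀.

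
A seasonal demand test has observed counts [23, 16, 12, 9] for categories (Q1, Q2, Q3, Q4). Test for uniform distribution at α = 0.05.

Expected = 15 each. χ² = Σ(O-E)²/E = 7.333. df = 3, critical value = 7.815. Fail to reject H₀.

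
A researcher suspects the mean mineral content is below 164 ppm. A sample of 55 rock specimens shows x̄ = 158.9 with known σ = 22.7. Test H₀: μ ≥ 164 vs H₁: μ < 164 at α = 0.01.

z = -1.666. Critical value: -2.33. Fail to reject H₀.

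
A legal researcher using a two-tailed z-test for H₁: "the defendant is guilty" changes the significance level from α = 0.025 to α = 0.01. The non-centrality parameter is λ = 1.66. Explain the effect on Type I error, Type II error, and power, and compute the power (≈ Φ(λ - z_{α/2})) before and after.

Decreasing α from 0.025 to 0.01:
• Type I error rate decreases (α is the Type I rate by definition).
• Critical value moves from z_{α/2} = 2.241 to 2.576, so power = Φ(λ - z_{α/2}) goes from Φ(1.66 - 2.241) = 0.281 to Φ(1.66 - 2.576) = 0.18.
• Type II error rate β = 1 - power therefore increases (0.719 → 0.82).
Appropriate when false positives are costly — here, convicting an innocent person.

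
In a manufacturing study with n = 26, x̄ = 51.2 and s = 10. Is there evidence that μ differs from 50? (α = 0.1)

t = (x̄ - μ₀)/(s/√n) = (51.2 - 50)/(10/√26) = 0.612. df = 25, critical t = ±1.708. Fail to reject H₀.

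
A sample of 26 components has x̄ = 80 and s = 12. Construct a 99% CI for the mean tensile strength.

CI = x̄ ± t*(s/√n) = 80 ± 2.787(12/√26) = (73.44, 86.56)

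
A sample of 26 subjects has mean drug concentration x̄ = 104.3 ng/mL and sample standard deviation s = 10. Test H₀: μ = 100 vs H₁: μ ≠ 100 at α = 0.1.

t = (x̄ - μ₀)/(s/√n) = (104.3 - 100)/(10/√26) = 2.193. df = 25, critical t = ±1.708. Reject H₀.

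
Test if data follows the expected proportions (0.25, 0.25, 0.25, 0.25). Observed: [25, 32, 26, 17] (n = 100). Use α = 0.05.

Expected: [25.0, 25.0, 25.0, 25.0]. χ² = 4.56. df = 3, critical = 7.815. Fail to reject H₀.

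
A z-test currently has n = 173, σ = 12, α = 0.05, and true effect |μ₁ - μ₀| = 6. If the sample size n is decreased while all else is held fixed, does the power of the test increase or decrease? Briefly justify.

Power decreases: a smaller n inflates the standard error σ/√n, pulling the sampling distribution under H₁ back toward the critical value.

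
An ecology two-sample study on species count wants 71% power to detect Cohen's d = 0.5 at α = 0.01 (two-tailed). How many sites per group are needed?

z_{α/2} = 2.576, z_β = Φ⁻¹(0.71) = 0.553. For medium effect (d = 0.5): n per group = 2(z_{α/2} + z_β)²/d² = 2(2.576 + 0.553)²/0.5² = 78.3 → 79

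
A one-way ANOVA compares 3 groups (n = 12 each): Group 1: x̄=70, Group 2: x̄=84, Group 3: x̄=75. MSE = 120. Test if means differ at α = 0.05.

Grand mean = 76.33. SS_between = 1208.0, MS_between = 604.0. F = 5.033, F_crit ≈ 3.285. Reject H₀.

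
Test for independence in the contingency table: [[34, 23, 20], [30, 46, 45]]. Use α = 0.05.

χ² = 8.157. df = 2, critical = 5.991. Reject H₀. Variables are dependent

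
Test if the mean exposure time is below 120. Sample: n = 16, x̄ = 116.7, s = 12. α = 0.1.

t = (116.7 - 120)/(12/√16) = -1.1, df = 15. Critical t = -1.341. Fail to reject H₀.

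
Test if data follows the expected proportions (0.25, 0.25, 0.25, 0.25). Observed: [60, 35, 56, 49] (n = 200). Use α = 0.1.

Expected: [50.0, 50.0, 50.0, 50.0]. χ² = 7.24. df = 3, critical = 6.251. Reject H₀.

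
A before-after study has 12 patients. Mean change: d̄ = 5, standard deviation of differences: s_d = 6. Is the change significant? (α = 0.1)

t = d̄/(s_d/√n) = 5/(6/√12) = 2.887. df = 11, critical t = ±1.796. Reject H₀.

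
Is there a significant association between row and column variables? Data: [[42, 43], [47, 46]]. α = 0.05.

χ² = 0.023. df = 1, critical = 3.841. Fail to reject H₀. No evidence of dependence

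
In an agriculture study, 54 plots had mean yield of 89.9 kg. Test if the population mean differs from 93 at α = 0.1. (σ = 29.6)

z = (x̄ - μ₀)/(σ/√n) = (89.9 - 93)/(29.6/√54) = -0.77. Critical value: ±1.645. Since |-0.77| ≤ 1.645, Fail to reject H₀.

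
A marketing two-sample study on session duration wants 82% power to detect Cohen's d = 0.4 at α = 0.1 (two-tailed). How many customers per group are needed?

z_{α/2} = 1.645, z_β = Φ⁻¹(0.82) = 0.915. For small effect (d = 0.4): n per group = 2(z_{α/2} + z_β)²/d² = 2(1.645 + 0.915)²/0.4² = 81.9 → 82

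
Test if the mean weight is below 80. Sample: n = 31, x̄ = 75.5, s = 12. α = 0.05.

t = (75.5 - 80)/(12/√31) = -2.088, df = 30. Critical t = -1.697. Reject H₀.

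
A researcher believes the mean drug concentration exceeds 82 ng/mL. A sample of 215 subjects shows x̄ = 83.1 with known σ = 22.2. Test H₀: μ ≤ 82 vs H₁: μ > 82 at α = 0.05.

z = 0.727. Critical value: 1.645. Fail to reject H₀.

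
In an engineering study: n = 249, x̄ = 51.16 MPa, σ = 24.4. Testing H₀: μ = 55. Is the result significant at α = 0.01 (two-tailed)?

z = (51.16 - 55)/(24.4/√249) = -2.483. Since |z| ≤ 2.576, not significant at α = 0.01.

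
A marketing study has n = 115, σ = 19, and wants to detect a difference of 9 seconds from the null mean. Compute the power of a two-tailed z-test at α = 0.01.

SE = σ/√n = 19/√115 = 1.772. Non-centrality λ = d/SE = 9/1.772 = 5.08. Power ≈ Φ(λ - z_{α/2}) = Φ(5.08 - 2.576) = Φ(2.504) = 0.994.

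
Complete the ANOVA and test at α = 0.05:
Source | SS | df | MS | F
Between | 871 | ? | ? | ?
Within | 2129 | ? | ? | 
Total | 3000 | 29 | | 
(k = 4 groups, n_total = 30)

df_between = 3, df_within = 26. MS_between = 290.33, MS_within = 81.88. F = 3.546, F_crit ≈ 2.975. Reject H₀.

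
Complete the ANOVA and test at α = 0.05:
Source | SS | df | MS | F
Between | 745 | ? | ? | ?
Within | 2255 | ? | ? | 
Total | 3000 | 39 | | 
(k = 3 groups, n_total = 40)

df_between = 2, df_within = 37. MS_between = 372.5, MS_within = 60.95. F = 6.112, F_crit ≈ 3.252. Reject H₀.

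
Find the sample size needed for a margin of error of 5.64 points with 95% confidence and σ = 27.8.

n = (z*σ/E)² = (1.96×27.8/5.64)² = 93.3 → n = 94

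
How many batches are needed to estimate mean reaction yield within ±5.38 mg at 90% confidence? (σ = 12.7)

n = (z*σ/E)² = (1.645×12.7/5.38)² = 15.1 → n = 16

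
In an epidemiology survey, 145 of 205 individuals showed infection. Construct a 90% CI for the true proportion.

p̂ = 0.707. CI = p̂ ± z*√(p̂(1-p̂)/n) = (0.655, 0.76)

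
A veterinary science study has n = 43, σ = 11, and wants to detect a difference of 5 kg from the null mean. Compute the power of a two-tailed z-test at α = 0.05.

SE = σ/√n = 11/√43 = 1.677. Non-centrality λ = d/SE = 5/1.677 = 2.981. Power ≈ Φ(λ - z_{α/2}) = Φ(2.981 - 1.96) = Φ(1.021) = 0.846.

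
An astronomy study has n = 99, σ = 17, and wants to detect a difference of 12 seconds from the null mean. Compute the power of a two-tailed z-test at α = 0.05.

SE = σ/√n = 17/√99 = 1.709. Non-centrality λ = d/SE = 12/1.709 = 7.023. Power ≈ Φ(λ - z_{α/2}) = Φ(7.023 - 1.96) = Φ(5.063) = 1.0.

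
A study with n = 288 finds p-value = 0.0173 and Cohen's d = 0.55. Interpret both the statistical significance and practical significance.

Statistically significant (p = 0.0173 < 0.05). Cohen's d = 0.55 indicates a medium effect size. Both statistical and practical significance should be considered.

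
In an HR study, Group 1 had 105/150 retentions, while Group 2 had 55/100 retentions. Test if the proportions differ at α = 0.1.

p̂₁ = 0.7, p̂₂ = 0.55, pooled p̂ = 0.64. z = 2.421. Critical: ±1.645. Reject H₀.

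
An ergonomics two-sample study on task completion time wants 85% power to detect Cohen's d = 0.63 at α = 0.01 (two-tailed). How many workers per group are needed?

z_{α/2} = 2.576, z_β = Φ⁻¹(0.85) = 1.036. For medium effect (d = 0.63): n per group = 2(z_{α/2} + z_β)²/d² = 2(2.576 + 1.036)²/0.63² = 65.7 → 66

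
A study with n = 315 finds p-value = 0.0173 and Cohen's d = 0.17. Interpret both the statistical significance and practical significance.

Statistically significant (p = 0.0173 < 0.05). Cohen's d = 0.17 indicates a very small effect size. Both statistical and practical significance should be considered.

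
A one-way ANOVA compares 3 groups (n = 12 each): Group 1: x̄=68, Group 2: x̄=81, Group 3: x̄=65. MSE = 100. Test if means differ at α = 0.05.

Grand mean = 71.33. SS_between = 1736.0, MS_between = 868.0. F = 8.68, F_crit ≈ 3.285. Reject H₀.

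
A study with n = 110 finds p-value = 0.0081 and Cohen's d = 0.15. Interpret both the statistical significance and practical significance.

Statistically significant (p = 0.0081 < 0.05). Cohen's d = 0.15 indicates a very small effect size. Both statistical and practical significance should be considered.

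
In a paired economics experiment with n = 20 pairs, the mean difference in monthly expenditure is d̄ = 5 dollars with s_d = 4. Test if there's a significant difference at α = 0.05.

t = d̄/(s_d/√n) = 5/(4/√20) = 5.59. df = 19, critical t = ±2.093. Reject H₀.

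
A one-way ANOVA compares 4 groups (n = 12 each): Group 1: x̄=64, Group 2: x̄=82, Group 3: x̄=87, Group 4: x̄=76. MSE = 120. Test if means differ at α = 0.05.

Grand mean = 77.25. SS_between = 3537.0, MS_between = 1179.0. F = 9.825, F_crit ≈ 2.816. Reject H₀.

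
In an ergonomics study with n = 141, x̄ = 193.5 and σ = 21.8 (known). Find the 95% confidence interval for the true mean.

CI = x̄ ± z*(σ/√n) = 193.5 ± 1.96(21.8/√141) = 193.5 ± 3.6 = (189.9, 197.1)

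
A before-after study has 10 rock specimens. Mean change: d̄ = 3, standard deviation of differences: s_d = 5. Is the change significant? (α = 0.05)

t = d̄/(s_d/√n) = 3/(5/√10) = 1.897. df = 9, critical t = ±2.262. Fail to reject H₀.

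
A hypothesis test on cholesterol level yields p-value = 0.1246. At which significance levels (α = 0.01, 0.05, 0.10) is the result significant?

p = 0.1246. Not significant at any of the given levels.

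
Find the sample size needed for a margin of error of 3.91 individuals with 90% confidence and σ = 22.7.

n = (z*σ/E)² = (1.645×22.7/3.91)² = 91.2 → n = 92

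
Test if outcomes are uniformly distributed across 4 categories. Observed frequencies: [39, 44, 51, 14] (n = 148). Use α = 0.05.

Expected = 37 each. χ² = Σ(O-E)²/E = 21.027. df = 3, critical value = 7.815. Reject H₀.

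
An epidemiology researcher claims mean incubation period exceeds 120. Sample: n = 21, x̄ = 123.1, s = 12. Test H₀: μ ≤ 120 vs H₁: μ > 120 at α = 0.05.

t = (123.1 - 120)/(12/√21) = 1.184, df = 20. Critical t = 1.725. Fail to reject H₀.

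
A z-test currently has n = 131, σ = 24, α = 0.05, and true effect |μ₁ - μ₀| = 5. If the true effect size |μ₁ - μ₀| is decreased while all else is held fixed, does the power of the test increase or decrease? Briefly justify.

Power decreases: a smaller true effect decreases the non-centrality λ = |μ₁ - μ₀|/(σ/√n).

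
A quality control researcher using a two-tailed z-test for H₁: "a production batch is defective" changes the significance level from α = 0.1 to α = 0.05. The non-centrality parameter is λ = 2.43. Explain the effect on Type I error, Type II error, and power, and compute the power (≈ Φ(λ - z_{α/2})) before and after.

Decreasing α from 0.1 to 0.05:
• Type I error rate decreases (α is the Type I rate by definition).
• Critical value moves from z_{α/2} = 1.645 to 1.96, so power = Φ(λ - z_{α/2}) goes from Φ(2.43 - 1.645) = 0.784 to Φ(2.43 - 1.96) = 0.681.
• Type II error rate β = 1 - power therefore increases (0.216 → 0.319).
Appropriate when false positives are costly — here, scrapping a good batch — wasted material and cost for no reason.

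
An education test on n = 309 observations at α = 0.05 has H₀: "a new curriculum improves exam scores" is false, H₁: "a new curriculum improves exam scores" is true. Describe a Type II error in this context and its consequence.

Type II error: failing to reject H₀ when it is false — concluding that a new curriculum improves exam scores is not supported when in fact it is. Consequence: keeping the old curriculum when the new one would have helped students.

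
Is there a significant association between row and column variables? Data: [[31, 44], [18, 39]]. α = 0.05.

χ² = 1.32. df = 1, critical = 3.841. Fail to reject H₀. No evidence of dependence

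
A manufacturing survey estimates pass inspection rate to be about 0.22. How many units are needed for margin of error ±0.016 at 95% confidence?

n = z²p(1-p)/E² = 1.96²×0.22×0.78/0.016² = 2575.1 → n = 2576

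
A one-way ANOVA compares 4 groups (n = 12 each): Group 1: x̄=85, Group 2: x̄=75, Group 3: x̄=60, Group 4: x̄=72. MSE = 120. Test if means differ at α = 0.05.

Grand mean = 73.0. SS_between = 3816.0, MS_between = 1272.0. F = 10.6, F_crit ≈ 2.816. Reject H₀.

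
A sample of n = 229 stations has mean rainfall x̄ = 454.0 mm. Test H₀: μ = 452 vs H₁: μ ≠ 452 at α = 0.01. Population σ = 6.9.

z = (x̄ - μ₀)/(σ/√n) = (454.0 - 452)/(6.9/√229) = 4.386. Critical value: ±2.576. Since |4.386| > 2.576, Reject H₀.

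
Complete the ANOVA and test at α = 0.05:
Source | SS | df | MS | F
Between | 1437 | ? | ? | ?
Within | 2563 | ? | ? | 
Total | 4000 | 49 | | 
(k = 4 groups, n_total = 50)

df_between = 3, df_within = 46. MS_between = 479.0, MS_within = 55.72. F = 8.597, F_crit ≈ 2.807. Reject H₀.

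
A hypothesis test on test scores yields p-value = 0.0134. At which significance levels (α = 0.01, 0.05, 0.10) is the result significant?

p = 0.0134. Significant at: α = 0.05, 0.1.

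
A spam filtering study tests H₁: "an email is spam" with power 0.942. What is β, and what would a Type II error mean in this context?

β = 1 - power = 1 - 0.942 = 0.058. A Type II error is failing to reject H₀ when H₀ is false (false negative) — here, failing to conclude that an email is spam when in fact it is true. Consequence: a spam email lands in the inbox.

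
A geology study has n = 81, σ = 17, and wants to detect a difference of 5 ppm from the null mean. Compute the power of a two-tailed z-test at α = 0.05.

SE = σ/√n = 17/√81 = 1.889. Non-centrality λ = d/SE = 5/1.889 = 2.647. Power ≈ Φ(λ - z_{α/2}) = Φ(2.647 - 1.96) = Φ(0.687) = 0.754.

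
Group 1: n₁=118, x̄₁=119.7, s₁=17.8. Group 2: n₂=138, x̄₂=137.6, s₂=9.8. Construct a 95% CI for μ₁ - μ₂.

Difference = -17.9. SE = √(17.8²/118 + 9.8²/138) = 1.839. CI = (-21.5, -14.3)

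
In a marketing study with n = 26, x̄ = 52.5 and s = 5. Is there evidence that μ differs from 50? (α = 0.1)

t = (x̄ - μ₀)/(s/√n) = (52.5 - 50)/(5/√26) = 2.55. df = 25, critical t = ±1.708. Reject H₀.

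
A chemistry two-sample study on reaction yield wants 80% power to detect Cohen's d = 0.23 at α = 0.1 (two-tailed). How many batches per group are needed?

z_{α/2} = 1.645, z_β = Φ⁻¹(0.8) = 0.842. For small effect (d = 0.23): n per group = 2(z_{α/2} + z_β)²/d² = 2(1.645 + 0.842)²/0.23² = 233.8 → 234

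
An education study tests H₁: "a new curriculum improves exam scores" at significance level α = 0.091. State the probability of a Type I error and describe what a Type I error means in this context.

P(Type I error) = α = 0.091. A Type I error is rejecting H₀ when H₀ is actually true (false positive) — here, concluding that a new curriculum improves exam scores when in fact this is not the case. Consequence: adopting a curriculum that gives no real benefit — disruption for nothing.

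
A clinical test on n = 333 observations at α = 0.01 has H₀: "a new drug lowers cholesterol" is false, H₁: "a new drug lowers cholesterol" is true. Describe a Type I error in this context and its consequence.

Type I error: rejecting H₀ when it is true — concluding that a new drug lowers cholesterol when in fact it is not. Consequence: approving an ineffective drug — patients take a useless medication and may skip effective alternatives.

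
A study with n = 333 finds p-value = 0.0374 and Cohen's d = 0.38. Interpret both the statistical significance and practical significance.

Statistically significant (p = 0.0374 < 0.05). Cohen's d = 0.38 indicates a small effect size. Both statistical and practical significance should be considered.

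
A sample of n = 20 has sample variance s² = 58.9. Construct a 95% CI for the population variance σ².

df = 19. χ²_{0.025} = 32.852, χ²_{0.975} = 8.907. CI for σ² = ((n-1)s²/χ²_{α/2}, (n-1)s²/χ²_{1-α/2}) = (19·58.9/32.852, 19·58.9/8.907) = (34.06, 125.64)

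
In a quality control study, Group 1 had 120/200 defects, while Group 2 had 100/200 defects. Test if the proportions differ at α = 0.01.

p̂₁ = 0.6, p̂₂ = 0.5, pooled p̂ = 0.55. z = 2.01. Critical: ±2.576. Fail to reject H₀.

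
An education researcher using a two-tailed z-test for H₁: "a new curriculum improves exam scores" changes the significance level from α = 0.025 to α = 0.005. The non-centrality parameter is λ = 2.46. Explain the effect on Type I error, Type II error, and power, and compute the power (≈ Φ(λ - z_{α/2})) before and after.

Decreasing α from 0.025 to 0.005:
• Type I error rate decreases (α is the Type I rate by definition).
• Critical value moves from z_{α/2} = 2.241 to 2.807, so power = Φ(λ - z_{α/2}) goes from Φ(2.46 - 2.241) = 0.587 to Φ(2.46 - 2.807) = 0.364.
• Type II error rate β = 1 - power therefore increases (0.413 → 0.636).
Appropriate when false positives are costly — here, adopting a curriculum that gives no real benefit — disruption for nothing.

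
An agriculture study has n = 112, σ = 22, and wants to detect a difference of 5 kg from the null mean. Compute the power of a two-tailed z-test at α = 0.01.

SE = σ/√n = 22/√112 = 2.079. Non-centrality λ = d/SE = 5/2.079 = 2.405. Power ≈ Φ(λ - z_{α/2}) = Φ(2.405 - 2.576) = Φ(-0.171) = 0.432.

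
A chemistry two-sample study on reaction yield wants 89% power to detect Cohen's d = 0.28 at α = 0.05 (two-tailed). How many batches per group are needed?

z_{α/2} = 1.96, z_β = Φ⁻¹(0.89) = 1.227. For small effect (d = 0.28): n per group = 2(z_{α/2} + z_β)²/d² = 2(1.96 + 1.227)²/0.28² = 259.1 → 260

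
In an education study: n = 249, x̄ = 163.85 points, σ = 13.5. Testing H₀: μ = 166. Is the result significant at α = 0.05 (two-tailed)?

z = (163.85 - 166)/(13.5/√249) = -2.513. Since |z| > 1.96, significant at α = 0.05.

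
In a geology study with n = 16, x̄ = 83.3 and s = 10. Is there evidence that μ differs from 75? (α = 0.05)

t = (x̄ - μ₀)/(s/√n) = (83.3 - 75)/(10/√16) = 3.32. df = 15, critical t = ±2.131. Reject H₀.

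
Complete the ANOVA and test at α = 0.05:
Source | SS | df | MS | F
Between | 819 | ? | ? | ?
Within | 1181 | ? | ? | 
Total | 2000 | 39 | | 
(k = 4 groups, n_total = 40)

df_between = 3, df_within = 36. MS_between = 273.0, MS_within = 32.81. F = 8.322, F_crit ≈ 2.866. Reject H₀.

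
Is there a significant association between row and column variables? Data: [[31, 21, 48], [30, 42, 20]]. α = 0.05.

χ² = 18.244. df = 2, critical = 5.991. Reject H₀. Variables are dependent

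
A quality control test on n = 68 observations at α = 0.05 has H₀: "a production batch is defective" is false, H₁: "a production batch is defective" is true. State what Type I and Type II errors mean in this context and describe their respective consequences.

Type I (false positive): concluding that a production batch is defective when it is not — scrapping a good batch — wasted material and cost for no reason. Type II (false negative): failing to conclude that a production batch is defective when it is — shipping a defective batch — faulty products reach customers. Which is costlier depends on domain priorities and is a judgement call rather than a statistical fact.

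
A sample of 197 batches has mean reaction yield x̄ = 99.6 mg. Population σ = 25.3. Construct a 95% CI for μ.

CI = x̄ ± z*(σ/√n) = 99.6 ± 1.96(25.3/√197) = 99.6 ± 3.53 = (96.07, 103.13)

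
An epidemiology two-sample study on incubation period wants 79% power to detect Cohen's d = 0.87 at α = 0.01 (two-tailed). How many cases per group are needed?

z_{α/2} = 2.576, z_β = Φ⁻¹(0.79) = 0.806. For large effect (d = 0.87): n per group = 2(z_{α/2} + z_β)²/d² = 2(2.576 + 0.806)²/0.87² = 30.2 → 31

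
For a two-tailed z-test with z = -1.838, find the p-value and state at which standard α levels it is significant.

p = 2·P(Z > |-1.838|) = 2·(1 - Φ(1.838)) ≈ 0.0661. Significant at α = 0.1.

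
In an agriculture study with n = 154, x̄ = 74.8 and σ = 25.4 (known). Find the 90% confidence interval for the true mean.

CI = x̄ ± z*(σ/√n) = 74.8 ± 1.645(25.4/√154) = 74.8 ± 3.37 = (71.43, 78.17)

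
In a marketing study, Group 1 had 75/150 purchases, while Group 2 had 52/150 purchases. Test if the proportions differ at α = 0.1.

p̂₁ = 0.5, p̂₂ = 0.347, pooled p̂ = 0.423. z = 2.688. Critical: ±1.645. Reject H₀.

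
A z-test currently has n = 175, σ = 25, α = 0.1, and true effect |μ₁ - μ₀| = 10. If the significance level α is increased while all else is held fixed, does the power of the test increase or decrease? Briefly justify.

Power increases: a larger α lowers the critical value, so more of the H₁ sampling distribution falls in the rejection region.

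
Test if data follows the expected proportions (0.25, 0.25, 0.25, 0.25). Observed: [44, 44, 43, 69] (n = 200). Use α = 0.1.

Expected: [50.0, 50.0, 50.0, 50.0]. χ² = 9.64. df = 3, critical = 6.251. Reject H₀.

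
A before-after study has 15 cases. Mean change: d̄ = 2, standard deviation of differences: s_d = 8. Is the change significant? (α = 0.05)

t = d̄/(s_d/√n) = 2/(8/√15) = 0.968. df = 14, critical t = ±2.145. Fail to reject H₀.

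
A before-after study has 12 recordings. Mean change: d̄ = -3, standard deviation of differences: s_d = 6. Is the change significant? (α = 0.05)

t = d̄/(s_d/√n) = -3/(6/√12) = -1.732. df = 11, critical t = ±2.201. Fail to reject H₀.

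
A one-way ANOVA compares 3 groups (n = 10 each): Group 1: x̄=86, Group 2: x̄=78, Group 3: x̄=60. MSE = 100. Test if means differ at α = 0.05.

Grand mean = 74.67. SS_between = 3546.67, MS_between = 1773.33. F = 17.733, F_crit ≈ 3.354. Reject H₀.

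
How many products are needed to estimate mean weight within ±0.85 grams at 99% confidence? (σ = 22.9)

n = (z*σ/E)² = (2.576×22.9/0.85)² = 4816.4 → n = 4817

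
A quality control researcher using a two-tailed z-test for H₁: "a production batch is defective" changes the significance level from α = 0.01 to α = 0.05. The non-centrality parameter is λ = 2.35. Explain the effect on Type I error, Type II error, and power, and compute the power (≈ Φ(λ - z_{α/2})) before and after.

Increasing α from 0.01 to 0.05:
• Type I error rate increases (α is the Type I rate by definition).
• Critical value moves from z_{α/2} = 2.576 to 1.96, so power = Φ(λ - z_{α/2}) goes from Φ(2.35 - 2.576) = 0.411 to Φ(2.35 - 1.96) = 0.652.
• Type II error rate β = 1 - power therefore decreases (0.589 → 0.348).
Appropriate when false negatives are costly — here, shipping a defective batch — faulty products reach customers.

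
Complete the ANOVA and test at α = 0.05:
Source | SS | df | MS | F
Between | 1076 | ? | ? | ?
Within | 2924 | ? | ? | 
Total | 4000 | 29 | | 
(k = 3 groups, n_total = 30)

df_between = 2, df_within = 27. MS_between = 538.0, MS_within = 108.3. F = 4.968, F_crit ≈ 3.354. Reject H₀.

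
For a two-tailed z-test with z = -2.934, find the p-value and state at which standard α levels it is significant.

p = 2·P(Z > |-2.934|) = 2·(1 - Φ(2.934)) ≈ 0.0033. Significant at α = 0.1; Significant at α = 0.05; Significant at α = 0.01.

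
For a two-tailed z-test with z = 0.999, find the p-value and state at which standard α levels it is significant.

p = 2·P(Z > |0.999|) = 2·(1 - Φ(0.999)) ≈ 0.3178. Not significant at any standard level.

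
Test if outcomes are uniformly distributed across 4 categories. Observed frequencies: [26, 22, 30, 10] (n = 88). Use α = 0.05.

Expected = 22 each. χ² = Σ(O-E)²/E = 10.182. df = 3, critical value = 7.815. Reject H₀.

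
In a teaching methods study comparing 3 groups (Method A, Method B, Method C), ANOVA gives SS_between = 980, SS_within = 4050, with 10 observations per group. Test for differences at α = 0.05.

df_between = 2, df_within = 27. F = MS_between/MS_within = 490.0/150.0 = 3.267. F_crit ≈ 3.354. Fail to reject H₀.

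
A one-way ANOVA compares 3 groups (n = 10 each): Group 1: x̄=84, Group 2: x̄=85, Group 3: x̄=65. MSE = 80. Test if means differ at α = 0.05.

Grand mean = 78.0. SS_between = 2540.0, MS_between = 1270.0. F = 15.875, F_crit ≈ 3.354. Reject H₀.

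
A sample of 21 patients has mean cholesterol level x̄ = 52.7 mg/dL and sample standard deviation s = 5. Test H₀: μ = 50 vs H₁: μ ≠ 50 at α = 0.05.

t = (x̄ - μ₀)/(s/√n) = (52.7 - 50)/(5/√21) = 2.475. df = 20, critical t = ±2.086. Reject H₀.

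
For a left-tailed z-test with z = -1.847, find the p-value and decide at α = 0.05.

p = P(Z < -1.847) = Φ(-1.847) ≈ 0.0324. Since p < 0.05, reject H₀ (significant) at α = 0.05.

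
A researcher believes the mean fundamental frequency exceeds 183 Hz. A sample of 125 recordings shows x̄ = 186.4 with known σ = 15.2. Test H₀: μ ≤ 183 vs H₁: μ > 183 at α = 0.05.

z = 2.501. Critical value: 1.645. Reject H₀.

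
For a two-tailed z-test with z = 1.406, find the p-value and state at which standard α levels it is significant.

p = 2·P(Z > |1.406|) = 2·(1 - Φ(1.406)) ≈ 0.1597. Not significant at any standard level.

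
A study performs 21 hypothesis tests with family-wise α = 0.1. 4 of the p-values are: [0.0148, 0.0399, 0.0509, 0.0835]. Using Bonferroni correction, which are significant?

Bonferroni α = 0.1/21 = 0.00476. None of the given p-values are significant.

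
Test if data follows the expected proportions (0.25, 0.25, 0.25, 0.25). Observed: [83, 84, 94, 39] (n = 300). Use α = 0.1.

Expected: [75.0, 75.0, 75.0, 75.0]. χ² = 24.027. df = 3, critical = 6.251. Reject H₀.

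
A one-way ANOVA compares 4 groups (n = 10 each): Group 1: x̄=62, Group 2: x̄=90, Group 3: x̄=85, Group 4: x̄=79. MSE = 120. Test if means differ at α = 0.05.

Grand mean = 79.0. SS_between = 4460.0, MS_between = 1486.67. F = 12.389, F_crit ≈ 2.866. Reject H₀.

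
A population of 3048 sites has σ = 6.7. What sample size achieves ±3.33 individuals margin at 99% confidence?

Without FPC: n₀ = (2.576×6.7/3.33)² = 26.863. With FPC: n = n₀N/(n₀+N-1) = 26.6 → n = 27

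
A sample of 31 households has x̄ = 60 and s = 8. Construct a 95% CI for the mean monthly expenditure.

CI = x̄ ± t*(s/√n) = 60 ± 2.042(8/√31) = (57.07, 62.93)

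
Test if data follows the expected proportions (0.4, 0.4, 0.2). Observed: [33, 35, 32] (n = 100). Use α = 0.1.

Expected: [40.0, 40.0, 20.0]. χ² = 9.05. df = 2, critical = 4.605. Reject H₀.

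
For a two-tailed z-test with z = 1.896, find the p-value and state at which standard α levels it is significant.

p = 2·P(Z > |1.896|) = 2·(1 - Φ(1.896)) ≈ 0.058. Significant at α = 0.1.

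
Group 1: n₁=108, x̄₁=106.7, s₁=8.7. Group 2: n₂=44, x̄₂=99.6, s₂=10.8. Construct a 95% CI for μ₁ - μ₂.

Difference = 7.1. SE = √(8.7²/108 + 10.8²/44) = 1.831. CI = (3.51, 10.69)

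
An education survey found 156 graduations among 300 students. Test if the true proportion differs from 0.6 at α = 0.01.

p̂ = 0.52, p₀ = 0.6. z = (p̂ - p₀)/√(p₀(1-p₀)/n) = -2.828. Critical: ±2.576. Reject H₀.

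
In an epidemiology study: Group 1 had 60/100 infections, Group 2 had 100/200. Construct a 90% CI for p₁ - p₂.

p̂₁ = 0.6, p̂₂ = 0.5. Difference = 0.1. CI = (0.001, 0.199)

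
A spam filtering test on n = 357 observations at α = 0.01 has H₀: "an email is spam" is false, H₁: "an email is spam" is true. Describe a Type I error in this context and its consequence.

Type I error: rejecting H₀ when it is true — concluding that an email is spam when in fact it is not. Consequence: a legitimate email is sent to the spam folder and the user misses it.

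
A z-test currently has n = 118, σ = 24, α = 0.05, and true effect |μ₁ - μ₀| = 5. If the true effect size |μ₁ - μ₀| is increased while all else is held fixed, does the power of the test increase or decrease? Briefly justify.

Power increases: a larger true effect increases the non-centrality λ = |μ₁ - μ₀|/(σ/√n).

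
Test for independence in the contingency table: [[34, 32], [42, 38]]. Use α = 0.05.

χ² = 0.014. df = 1, critical = 3.841. Fail to reject H₀. No evidence of dependence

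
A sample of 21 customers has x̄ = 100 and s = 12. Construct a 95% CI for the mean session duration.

CI = x̄ ± t*(s/√n) = 100 ± 2.086(12/√21) = (94.54, 105.46)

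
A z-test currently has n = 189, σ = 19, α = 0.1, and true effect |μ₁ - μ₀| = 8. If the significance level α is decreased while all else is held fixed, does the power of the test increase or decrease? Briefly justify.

Power decreases: a smaller α raises the critical value, so less of the H₁ sampling distribution falls in the rejection region.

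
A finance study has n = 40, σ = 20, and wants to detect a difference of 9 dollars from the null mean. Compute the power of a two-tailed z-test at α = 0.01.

SE = σ/√n = 20/√40 = 3.162. Non-centrality λ = d/SE = 9/3.162 = 2.846. Power ≈ Φ(λ - z_{α/2}) = Φ(2.846 - 2.576) = Φ(0.27) = 0.606.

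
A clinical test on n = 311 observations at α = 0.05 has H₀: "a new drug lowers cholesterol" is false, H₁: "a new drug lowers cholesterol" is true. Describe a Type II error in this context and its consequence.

Type II error: failing to reject H₀ when it is false — concluding that a new drug lowers cholesterol is not supported when in fact it is. Consequence: shelving an effective drug — patients miss out on a treatment that would have helped.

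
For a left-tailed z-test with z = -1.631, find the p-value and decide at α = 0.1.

p = P(Z < -1.631) = Φ(-1.631) ≈ 0.0514. Since p < 0.1, reject H₀ (significant) at α = 0.1.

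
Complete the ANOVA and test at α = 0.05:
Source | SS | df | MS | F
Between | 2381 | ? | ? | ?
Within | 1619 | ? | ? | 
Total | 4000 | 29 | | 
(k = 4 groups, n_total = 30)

df_between = 3, df_within = 26. MS_between = 793.67, MS_within = 62.27. F = 12.746, F_crit ≈ 2.975. Reject H₀.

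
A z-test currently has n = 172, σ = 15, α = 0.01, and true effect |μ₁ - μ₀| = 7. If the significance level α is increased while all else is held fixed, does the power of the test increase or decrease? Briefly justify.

Power increases: a larger α lowers the critical value, so more of the H₁ sampling distribution falls in the rejection region.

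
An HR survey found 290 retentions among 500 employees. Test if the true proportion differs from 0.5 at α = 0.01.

p̂ = 0.58, p₀ = 0.5. z = (p̂ - p₀)/√(p₀(1-p₀)/n) = 3.578. Critical: ±2.576. Reject H₀.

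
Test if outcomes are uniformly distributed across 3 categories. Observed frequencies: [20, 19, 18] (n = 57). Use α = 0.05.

Expected = 19 each. χ² = Σ(O-E)²/E = 0.105. df = 2, critical value = 5.991. Fail to reject H₀.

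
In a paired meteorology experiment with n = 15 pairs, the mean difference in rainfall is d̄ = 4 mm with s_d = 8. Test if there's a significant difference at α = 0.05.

t = d̄/(s_d/√n) = 4/(8/√15) = 1.936. df = 14, critical t = ±2.145. Fail to reject H₀.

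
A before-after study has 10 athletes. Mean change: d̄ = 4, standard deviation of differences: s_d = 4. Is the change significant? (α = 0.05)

t = d̄/(s_d/√n) = 4/(4/√10) = 3.162. df = 9, critical t = ±2.262. Reject H₀.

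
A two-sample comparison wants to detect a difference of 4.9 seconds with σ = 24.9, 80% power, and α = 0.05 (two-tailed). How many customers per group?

n per group = 2(z_α/2 + z_β)²σ²/d² = 2×(1.96 + 0.84)²×24.9²/4.9² = 404.9 → n = 405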